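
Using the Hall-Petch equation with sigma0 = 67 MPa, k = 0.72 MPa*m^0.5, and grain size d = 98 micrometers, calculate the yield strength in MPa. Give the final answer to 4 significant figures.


sigma_y = sigma0 + k / sqrt(d)
d = 98 um = 9.8e-05 m
sigma_y = 67 + 0.72 / sqrt(9.8e-05)
sigma_y = 139.7 MPa


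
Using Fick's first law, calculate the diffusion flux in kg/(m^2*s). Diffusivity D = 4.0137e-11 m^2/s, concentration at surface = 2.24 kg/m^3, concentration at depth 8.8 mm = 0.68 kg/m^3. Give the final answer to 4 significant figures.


J = -D * (dC/dx) = D * (C1 - C2) / dx
J = 4.0137e-11 * (2.24 - 0.68) / 8.8e-03
J = 7.115e-09 kg/(m^2*s)


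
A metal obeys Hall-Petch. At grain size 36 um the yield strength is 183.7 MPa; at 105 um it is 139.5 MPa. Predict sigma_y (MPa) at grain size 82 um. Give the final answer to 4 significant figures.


sigma_y = sigma0 + k / sqrt(d)
1/sqrt(d1) = 1/sqrt(3.6e-05) = 166.667;  1/sqrt(d2) = 97.59
k = (sigma1 - sigma2) / (1/sqrt(d1) - 1/sqrt(d2)) = (183.7 - 139.5) / (166.667 - 97.59) = 0.639869 MPa*m^0.5
sigma0 = sigma1 - k/sqrt(d1) = 183.7 - 0.639869*166.667 = 77.0552 MPa
sigma_y(d3) = 77.0552 + 0.639869 / sqrt(8.2e-05) = 147.7 MPa


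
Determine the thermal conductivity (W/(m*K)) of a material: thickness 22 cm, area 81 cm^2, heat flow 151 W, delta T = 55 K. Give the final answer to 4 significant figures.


k = Q*L / (A*dT)
L = 0.22 m, A = 8.1e-03 m^2
k = 151 * 0.22 / (8.1e-03 * 55)
k = 74.57 W/(m*K)


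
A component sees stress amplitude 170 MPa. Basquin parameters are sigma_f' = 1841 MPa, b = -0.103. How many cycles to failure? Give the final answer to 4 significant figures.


sigma_a = sigma_f' * (2*Nf)^b
2*Nf = (sigma_a / sigma_f')^(1/b)
2*Nf = (170 / 1841)^(1/-0.103)
2*Nf = 1.10843e+10
Nf = 5.542e+09 cycles


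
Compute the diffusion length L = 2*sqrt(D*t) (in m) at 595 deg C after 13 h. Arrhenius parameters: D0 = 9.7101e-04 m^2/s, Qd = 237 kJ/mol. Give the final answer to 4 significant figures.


Step 1: D = D0 * exp(-Qd/(R*T))
T = 868.15 K
D = 9.7101e-04 * exp(-237e3 / (8.314 * 868.15)) = 5.33273e-18 m^2/s
Step 2: L = 2*sqrt(D*t)
t = 13 h = 46800 s
L = 2*sqrt(5.33273e-18 * 46800) = 9.991e-07 m


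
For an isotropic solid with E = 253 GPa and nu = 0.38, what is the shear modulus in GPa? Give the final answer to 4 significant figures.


G = E / (2*(1+nu))
G = 253 / (2*(1+0.38))
G = 91.67 GPa


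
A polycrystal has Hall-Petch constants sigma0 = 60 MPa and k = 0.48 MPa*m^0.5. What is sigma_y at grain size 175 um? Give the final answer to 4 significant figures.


sigma_y = sigma0 + k / sqrt(d)
d = 175 um = 1.75e-04 m
sigma_y = 60 + 0.48 / sqrt(1.75e-04)
sigma_y = 96.28 MPa


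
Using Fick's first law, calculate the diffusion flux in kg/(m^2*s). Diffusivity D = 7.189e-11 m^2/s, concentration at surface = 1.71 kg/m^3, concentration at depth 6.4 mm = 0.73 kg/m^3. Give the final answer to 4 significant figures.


J = -D * (dC/dx) = D * (C1 - C2) / dx
J = 7.189e-11 * (1.71 - 0.73) / 6.4e-03
J = 1.101e-08 kg/(m^2*s)


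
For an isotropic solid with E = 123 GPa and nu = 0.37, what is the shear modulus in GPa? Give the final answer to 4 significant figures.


G = E / (2*(1+nu))
G = 123 / (2*(1+0.37))
G = 44.89 GPa


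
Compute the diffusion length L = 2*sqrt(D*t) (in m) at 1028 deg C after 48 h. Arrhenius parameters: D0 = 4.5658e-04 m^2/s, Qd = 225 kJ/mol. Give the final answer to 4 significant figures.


Step 1: D = D0 * exp(-Qd/(R*T))
T = 1301.15 K
D = 4.5658e-04 * exp(-225e3 / (8.314 * 1301.15)) = 4.23224e-13 m^2/s
Step 2: L = 2*sqrt(D*t)
t = 48 h = 172800 s
L = 2*sqrt(4.23224e-13 * 172800) = 5.409e-04 m


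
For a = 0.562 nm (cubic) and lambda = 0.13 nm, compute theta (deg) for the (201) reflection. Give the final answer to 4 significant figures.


d = a / sqrt(h^2+k^2+l^2)
d = 0.562 / sqrt(5) = 0.251334 nm
lambda = 2*d*sin(theta)  =>  sin(theta) = lambda / (2*d)
sin(theta) = 0.13 / (2 * 0.251334) = 0.25862
theta = 14.99 deg


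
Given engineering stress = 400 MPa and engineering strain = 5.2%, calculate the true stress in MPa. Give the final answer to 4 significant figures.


sigma_true = sigma_eng * (1 + epsilon_eng)
sigma_true = 400 * (1 + 0.052)
sigma_true = 420.8 MPa


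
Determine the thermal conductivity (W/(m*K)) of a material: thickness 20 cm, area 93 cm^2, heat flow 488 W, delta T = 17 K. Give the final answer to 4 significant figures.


k = Q*L / (A*dT)
L = 0.2 m, A = 9.3e-03 m^2
k = 488 * 0.2 / (9.3e-03 * 17)
k = 617.3 W/(m*K)


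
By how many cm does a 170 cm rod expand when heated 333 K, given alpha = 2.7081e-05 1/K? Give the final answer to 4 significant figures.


dL = L0 * alpha * dT
dL = 170 * 2.7081e-05 * 333
dL = 1.533 cm


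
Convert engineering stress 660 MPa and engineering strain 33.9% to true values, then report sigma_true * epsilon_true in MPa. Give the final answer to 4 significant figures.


sigma_true = sigma_eng * (1 + epsilon_eng)
sigma_true = 660 * (1 + 0.339) = 883.74 MPa
epsilon_true = ln(1 + epsilon_eng)
epsilon_true = ln(1 + 0.339) = 0.291923
sigma_true * epsilon_true = 883.74 * 0.291923 = 258 MPa


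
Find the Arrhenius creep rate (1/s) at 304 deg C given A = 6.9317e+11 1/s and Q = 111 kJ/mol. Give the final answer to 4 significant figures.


rate = A * exp(-Q / (R*T))
T = 304 + 273.15 = 577.15 K
rate = 6.9317e+11 * exp(-111e3 / (8.314 * 577.15))
rate = 62.3 1/s


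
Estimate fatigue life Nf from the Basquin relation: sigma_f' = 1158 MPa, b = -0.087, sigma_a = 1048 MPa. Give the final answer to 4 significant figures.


sigma_a = sigma_f' * (2*Nf)^b
2*Nf = (sigma_a / sigma_f')^(1/b)
2*Nf = (1048 / 1158)^(1/-0.087)
2*Nf = 3.14952
Nf = 1.575 cycles


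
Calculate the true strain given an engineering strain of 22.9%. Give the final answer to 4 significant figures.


epsilon_true = ln(1 + epsilon_eng)
epsilon_true = ln(1 + 0.229)
epsilon_true = 0.2062


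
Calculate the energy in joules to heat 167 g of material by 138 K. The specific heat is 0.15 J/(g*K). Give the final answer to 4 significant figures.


Q = m * cp * dT
Q = 167 * 0.15 * 138
Q = 3457 J


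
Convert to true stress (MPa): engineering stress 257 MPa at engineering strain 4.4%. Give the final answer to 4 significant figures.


sigma_true = sigma_eng * (1 + epsilon_eng)
sigma_true = 257 * (1 + 0.044)
sigma_true = 268.3 MPa


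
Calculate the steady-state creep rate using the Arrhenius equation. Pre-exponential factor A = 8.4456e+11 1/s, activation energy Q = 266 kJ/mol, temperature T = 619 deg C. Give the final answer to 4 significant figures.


rate = A * exp(-Q / (R*T))
T = 619 + 273.15 = 892.15 K
rate = 8.4456e+11 * exp(-266e3 / (8.314 * 892.15))
rate = 2.249e-04 1/s


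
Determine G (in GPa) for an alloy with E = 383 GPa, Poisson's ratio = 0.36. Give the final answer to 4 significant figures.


G = E / (2*(1+nu))
G = 383 / (2*(1+0.36))
G = 140.8 GPa


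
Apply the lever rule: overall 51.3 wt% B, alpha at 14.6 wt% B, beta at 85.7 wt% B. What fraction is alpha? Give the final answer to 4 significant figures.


f_alpha = (C_beta - C0) / (C_beta - C_alpha)
f_alpha = (85.7 - 51.3) / (85.7 - 14.6)
f_alpha = 0.4838


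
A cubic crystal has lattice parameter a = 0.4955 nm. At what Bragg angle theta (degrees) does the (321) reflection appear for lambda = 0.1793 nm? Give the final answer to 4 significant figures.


d = a / sqrt(h^2+k^2+l^2)
d = 0.4955 / sqrt(14) = 0.132428 nm
lambda = 2*d*sin(theta)  =>  sin(theta) = lambda / (2*d)
sin(theta) = 0.1793 / (2 * 0.132428) = 0.676972
theta = 42.61 deg


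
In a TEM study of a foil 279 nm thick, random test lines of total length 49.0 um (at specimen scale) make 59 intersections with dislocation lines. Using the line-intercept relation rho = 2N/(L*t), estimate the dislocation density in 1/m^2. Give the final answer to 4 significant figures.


rho = 2N / (L * t)
L = 49.0 um = 4.9e-05 m, t = 279 nm = 2.79e-07 m
rho = 2 * 59 / (4.9e-05 * 2.79e-07)
rho = 8.631e+12 1/m^2


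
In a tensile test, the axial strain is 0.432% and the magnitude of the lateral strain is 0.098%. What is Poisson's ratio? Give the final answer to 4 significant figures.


nu = -epsilon_lat / epsilon_axial
Lateral strain is contraction (negative), so using magnitudes:
nu = 0.098 / 0.432
nu = 0.2269


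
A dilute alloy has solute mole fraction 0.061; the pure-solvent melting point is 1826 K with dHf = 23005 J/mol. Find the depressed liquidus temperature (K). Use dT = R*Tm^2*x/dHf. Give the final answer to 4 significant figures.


dT = R*Tm^2*x / dHf
dT = 8.314 * 1826^2 * 0.061 / 23005
dT = 73.5054 K
T_new = 1826 - 73.5054 = 1752 K


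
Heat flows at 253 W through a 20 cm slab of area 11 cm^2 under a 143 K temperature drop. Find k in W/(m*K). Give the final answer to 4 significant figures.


k = Q*L / (A*dT)
L = 0.2 m, A = 1.1e-03 m^2
k = 253 * 0.2 / (1.1e-03 * 143)
k = 321.7 W/(m*K)


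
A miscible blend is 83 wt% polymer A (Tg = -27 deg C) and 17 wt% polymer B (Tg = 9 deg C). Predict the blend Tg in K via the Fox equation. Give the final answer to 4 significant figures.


1/Tg = w1/Tg1 + w2/Tg2 (in Kelvin)
Tg1 = 246.15 K, Tg2 = 282.15 K
1/Tg = 0.83/246.15 + 0.17/282.15
Tg = 251.6 K


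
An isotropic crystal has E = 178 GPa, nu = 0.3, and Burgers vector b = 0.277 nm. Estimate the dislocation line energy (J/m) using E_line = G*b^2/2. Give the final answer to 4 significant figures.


Step 1: G = E / (2*(1+nu))
G = 178 / (2*(1+0.3)) = 68.4615 GPa = 6.84615e+10 Pa
Step 2: E_line = G*b^2/2
b = 0.277 nm = 2.77e-10 m
E_line = 0.5 * 6.84615e+10 * (2.77e-10)^2 = 2.626e-09 J/m


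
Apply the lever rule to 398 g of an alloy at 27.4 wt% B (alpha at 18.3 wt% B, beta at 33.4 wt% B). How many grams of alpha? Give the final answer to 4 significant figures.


f_alpha = (C_beta - C0) / (C_beta - C_alpha)
f_alpha = (33.4 - 27.4) / (33.4 - 18.3) = 0.397351
m_alpha = f_alpha * m_total = 0.397351 * 398 = 158.1 g


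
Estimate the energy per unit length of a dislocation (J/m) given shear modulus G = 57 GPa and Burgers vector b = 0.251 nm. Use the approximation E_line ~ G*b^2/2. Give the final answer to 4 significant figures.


E = G*b^2/2
b = 0.251 nm = 2.51e-10 m
G = 57 GPa = 5.7e+10 Pa
E = 0.5 * 5.7e+10 * (2.51e-10)^2
E = 1.796e-09 J/m


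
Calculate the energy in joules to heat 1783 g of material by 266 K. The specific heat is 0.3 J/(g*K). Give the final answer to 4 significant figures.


Q = m * cp * dT
Q = 1783 * 0.3 * 266
Q = 142300 J


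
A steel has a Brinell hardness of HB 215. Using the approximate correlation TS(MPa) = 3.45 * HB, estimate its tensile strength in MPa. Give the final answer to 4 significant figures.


TS (MPa) = 3.45 * HB
TS = 3.45 * 215
TS = 741.8 MPa


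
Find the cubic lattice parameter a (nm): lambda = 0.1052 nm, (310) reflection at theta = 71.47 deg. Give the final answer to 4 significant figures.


d = lambda / (2*sin(theta))
d = 0.1052 / (2*sin(71.47 deg))
d = 0.055476 nm
a = d * sqrt(h^2+k^2+l^2) = 0.055476 * sqrt(10)
a = 0.1754 nm


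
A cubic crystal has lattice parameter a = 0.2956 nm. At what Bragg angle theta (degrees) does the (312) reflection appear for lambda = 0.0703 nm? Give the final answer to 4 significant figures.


d = a / sqrt(h^2+k^2+l^2)
d = 0.2956 / sqrt(14) = 0.0790024 nm
lambda = 2*d*sin(theta)  =>  sin(theta) = lambda / (2*d)
sin(theta) = 0.0703 / (2 * 0.0790024) = 0.444923
theta = 26.42 deg


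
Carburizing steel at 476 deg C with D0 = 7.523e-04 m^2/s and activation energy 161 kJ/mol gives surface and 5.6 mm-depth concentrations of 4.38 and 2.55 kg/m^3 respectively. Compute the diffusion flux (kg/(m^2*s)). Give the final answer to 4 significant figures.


Step 1: D = D0 * exp(-Qd/(R*T))
T = 476 + 273.15 = 749.15 K
D = 7.523e-04 * exp(-161e3 / (8.314 * 749.15)) = 4.46917e-15 m^2/s
Step 2: J = D * (C1 - C2) / dx
J = 4.46917e-15 * (4.38 - 2.55) / 5.6e-03
J = 1.46e-12 kg/(m^2*s)


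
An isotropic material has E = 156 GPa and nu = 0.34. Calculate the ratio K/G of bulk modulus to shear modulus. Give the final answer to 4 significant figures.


G = E / (2*(1+nu))
G = 156 / (2*(1+0.34)) = 58.209 GPa
K = E / (3*(1-2*nu))
K = 156 / (3*(1-2*0.34)) = 162.5 GPa
K/G = 162.5 / 58.209 = 2.792


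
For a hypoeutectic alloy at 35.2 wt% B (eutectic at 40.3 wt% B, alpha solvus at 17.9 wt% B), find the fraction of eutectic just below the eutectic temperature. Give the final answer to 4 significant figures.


f_primary = (C_e - C0) / (C_e - C_alpha_max)
f_primary = (40.3 - 35.2) / (40.3 - 17.9)
f_primary = 0.227679
f_eutectic = 1 - 0.227679 = 0.7723


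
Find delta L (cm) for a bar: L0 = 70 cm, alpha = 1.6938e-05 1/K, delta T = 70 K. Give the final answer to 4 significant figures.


dL = L0 * alpha * dT
dL = 70 * 1.6938e-05 * 70
dL = 0.083 cm


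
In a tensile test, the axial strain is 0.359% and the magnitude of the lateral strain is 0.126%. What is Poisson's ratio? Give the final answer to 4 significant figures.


nu = -epsilon_lat / epsilon_axial
Lateral strain is contraction (negative), so using magnitudes:
nu = 0.126 / 0.359
nu = 0.351


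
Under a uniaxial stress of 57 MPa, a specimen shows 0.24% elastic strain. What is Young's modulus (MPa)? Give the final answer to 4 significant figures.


E = sigma / epsilon
epsilon = 0.24% = 2.4e-03
E = 57 / 2.4e-03
E = 23750 MPa


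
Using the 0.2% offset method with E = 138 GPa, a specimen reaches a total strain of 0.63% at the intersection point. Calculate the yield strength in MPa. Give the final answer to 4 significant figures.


Offset strain = 0.002
Elastic strain at yield = total_strain - offset = 6.3e-03 - 0.002 = 4.3e-03
sigma_y = E * elastic_strain = 138000 * 4.3e-03
sigma_y = 593.4 MPa


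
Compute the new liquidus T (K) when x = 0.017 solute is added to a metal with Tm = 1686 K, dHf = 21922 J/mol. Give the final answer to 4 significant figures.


dT = R*Tm^2*x / dHf
dT = 8.314 * 1686^2 * 0.017 / 21922
dT = 18.3271 K
T_new = 1686 - 18.3271 = 1668 K


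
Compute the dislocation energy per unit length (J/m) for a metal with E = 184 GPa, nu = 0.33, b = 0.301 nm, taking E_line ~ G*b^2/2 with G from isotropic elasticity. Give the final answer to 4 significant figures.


Step 1: G = E / (2*(1+nu))
G = 184 / (2*(1+0.33)) = 69.1729 GPa = 6.91729e+10 Pa
Step 2: E_line = G*b^2/2
b = 0.301 nm = 3.01e-10 m
E_line = 0.5 * 6.91729e+10 * (3.01e-10)^2 = 3.134e-09 J/m


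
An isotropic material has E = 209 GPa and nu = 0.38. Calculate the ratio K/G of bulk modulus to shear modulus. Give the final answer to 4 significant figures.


G = E / (2*(1+nu))
G = 209 / (2*(1+0.38)) = 75.7246 GPa
K = E / (3*(1-2*nu))
K = 209 / (3*(1-2*0.38)) = 290.278 GPa
K/G = 290.278 / 75.7246 = 3.833


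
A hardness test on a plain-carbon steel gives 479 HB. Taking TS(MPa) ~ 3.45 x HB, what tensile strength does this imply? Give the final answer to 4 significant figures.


TS (MPa) = 3.45 * HB
TS = 3.45 * 479
TS = 1653 MPa


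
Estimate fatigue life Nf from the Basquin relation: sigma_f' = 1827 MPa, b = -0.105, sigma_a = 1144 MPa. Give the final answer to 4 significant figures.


sigma_a = sigma_f' * (2*Nf)^b
2*Nf = (sigma_a / sigma_f')^(1/b)
2*Nf = (1144 / 1827)^(1/-0.105)
2*Nf = 86.3594
Nf = 43.18 cycles


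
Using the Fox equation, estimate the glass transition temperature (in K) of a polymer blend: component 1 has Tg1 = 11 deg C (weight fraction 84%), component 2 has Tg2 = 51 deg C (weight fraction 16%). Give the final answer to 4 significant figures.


1/Tg = w1/Tg1 + w2/Tg2 (in Kelvin)
Tg1 = 284.15 K, Tg2 = 324.15 K
1/Tg = 0.84/284.15 + 0.16/324.15
Tg = 289.9 K


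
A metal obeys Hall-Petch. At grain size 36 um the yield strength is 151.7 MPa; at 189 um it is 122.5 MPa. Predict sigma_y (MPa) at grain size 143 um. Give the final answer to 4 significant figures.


sigma_y = sigma0 + k / sqrt(d)
1/sqrt(d1) = 1/sqrt(3.6e-05) = 166.667;  1/sqrt(d2) = 72.7393
k = (sigma1 - sigma2) / (1/sqrt(d1) - 1/sqrt(d2)) = (151.7 - 122.5) / (166.667 - 72.7393) = 0.310879 MPa*m^0.5
sigma0 = sigma1 - k/sqrt(d1) = 151.7 - 0.310879*166.667 = 99.8869 MPa
sigma_y(d3) = 99.8869 + 0.310879 / sqrt(1.43e-04) = 125.9 MPa


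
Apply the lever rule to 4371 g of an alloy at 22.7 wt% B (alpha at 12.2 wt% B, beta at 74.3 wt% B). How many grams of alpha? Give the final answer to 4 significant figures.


f_alpha = (C_beta - C0) / (C_beta - C_alpha)
f_alpha = (74.3 - 22.7) / (74.3 - 12.2) = 0.830918
m_alpha = f_alpha * m_total = 0.830918 * 4371 = 3632 g


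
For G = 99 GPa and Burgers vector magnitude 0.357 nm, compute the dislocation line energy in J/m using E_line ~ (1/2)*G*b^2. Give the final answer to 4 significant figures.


E = G*b^2/2
b = 0.357 nm = 3.57e-10 m
G = 99 GPa = 9.9e+10 Pa
E = 0.5 * 9.9e+10 * (3.57e-10)^2
E = 6.309e-09 J/m


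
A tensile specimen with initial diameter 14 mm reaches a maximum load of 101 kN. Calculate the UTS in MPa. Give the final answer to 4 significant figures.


A0 = pi*(d/2)^2 = pi*(14/2)^2 = 153.938 mm^2
UTS = F_max / A0 = 101*1000 / 153.938
UTS = 656.1 MPa


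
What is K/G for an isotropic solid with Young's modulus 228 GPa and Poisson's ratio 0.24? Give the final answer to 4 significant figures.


G = E / (2*(1+nu))
G = 228 / (2*(1+0.24)) = 91.9355 GPa
K = E / (3*(1-2*nu))
K = 228 / (3*(1-2*0.24)) = 146.154 GPa
K/G = 146.154 / 91.9355 = 1.59


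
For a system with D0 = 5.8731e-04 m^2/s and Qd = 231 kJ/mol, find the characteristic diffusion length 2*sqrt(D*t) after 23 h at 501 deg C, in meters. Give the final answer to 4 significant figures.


Step 1: D = D0 * exp(-Qd/(R*T))
T = 774.15 K
D = 5.8731e-04 * exp(-231e3 / (8.314 * 774.15)) = 1.52026e-19 m^2/s
Step 2: L = 2*sqrt(D*t)
t = 23 h = 82800 s
L = 2*sqrt(1.52026e-19 * 82800) = 2.244e-07 m


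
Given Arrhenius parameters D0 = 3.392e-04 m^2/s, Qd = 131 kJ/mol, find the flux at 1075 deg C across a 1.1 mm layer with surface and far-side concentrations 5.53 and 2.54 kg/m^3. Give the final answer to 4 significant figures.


Step 1: D = D0 * exp(-Qd/(R*T))
T = 1075 + 273.15 = 1348.15 K
D = 3.392e-04 * exp(-131e3 / (8.314 * 1348.15)) = 2.84854e-09 m^2/s
Step 2: J = D * (C1 - C2) / dx
J = 2.84854e-09 * (5.53 - 2.54) / 1.1e-03
J = 7.743e-06 kg/(m^2*s)


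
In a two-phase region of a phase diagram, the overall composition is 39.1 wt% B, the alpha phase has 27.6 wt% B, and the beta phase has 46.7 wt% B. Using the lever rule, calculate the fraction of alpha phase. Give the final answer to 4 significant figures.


f_alpha = (C_beta - C0) / (C_beta - C_alpha)
f_alpha = (46.7 - 39.1) / (46.7 - 27.6)
f_alpha = 0.3979


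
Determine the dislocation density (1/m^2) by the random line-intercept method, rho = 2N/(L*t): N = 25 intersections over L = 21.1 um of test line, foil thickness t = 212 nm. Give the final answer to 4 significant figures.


rho = 2N / (L * t)
L = 21.1 um = 2.11e-05 m, t = 212 nm = 2.12e-07 m
rho = 2 * 25 / (2.11e-05 * 2.12e-07)
rho = 1.118e+13 1/m^2


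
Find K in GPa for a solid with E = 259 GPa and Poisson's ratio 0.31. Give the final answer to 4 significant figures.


K = E / (3*(1-2*nu))
K = 259 / (3*(1-2*0.31))
K = 227.2 GPa


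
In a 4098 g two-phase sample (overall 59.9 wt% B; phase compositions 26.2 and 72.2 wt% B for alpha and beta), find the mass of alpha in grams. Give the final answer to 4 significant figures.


f_alpha = (C_beta - C0) / (C_beta - C_alpha)
f_alpha = (72.2 - 59.9) / (72.2 - 26.2) = 0.267391
m_alpha = f_alpha * m_total = 0.267391 * 4098 = 1096 g


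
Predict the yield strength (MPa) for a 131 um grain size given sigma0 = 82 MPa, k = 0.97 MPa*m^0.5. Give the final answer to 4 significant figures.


sigma_y = sigma0 + k / sqrt(d)
d = 131 um = 1.31e-04 m
sigma_y = 82 + 0.97 / sqrt(1.31e-04)
sigma_y = 166.7 MPa


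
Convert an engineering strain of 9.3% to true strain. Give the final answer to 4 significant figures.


epsilon_true = ln(1 + epsilon_eng)
epsilon_true = ln(1 + 0.093)
epsilon_true = 0.08893


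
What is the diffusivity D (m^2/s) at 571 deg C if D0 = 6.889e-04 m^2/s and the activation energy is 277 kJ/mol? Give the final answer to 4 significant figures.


D = D0 * exp(-Qd / (R*T))
T = 844.15 K
D = 6.889e-04 * exp(-277e3 / (8.314 * 844.15))
D = 4.98e-21 m^2/s


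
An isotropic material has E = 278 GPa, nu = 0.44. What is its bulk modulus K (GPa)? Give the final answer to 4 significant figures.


K = E / (3*(1-2*nu))
K = 278 / (3*(1-2*0.44))
K = 772.2 GPa


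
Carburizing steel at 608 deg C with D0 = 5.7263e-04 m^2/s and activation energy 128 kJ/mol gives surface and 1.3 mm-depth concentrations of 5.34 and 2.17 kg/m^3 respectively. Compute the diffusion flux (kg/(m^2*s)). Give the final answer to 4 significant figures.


Step 1: D = D0 * exp(-Qd/(R*T))
T = 608 + 273.15 = 881.15 K
D = 5.7263e-04 * exp(-128e3 / (8.314 * 881.15)) = 1.47826e-11 m^2/s
Step 2: J = D * (C1 - C2) / dx
J = 1.47826e-11 * (5.34 - 2.17) / 1.3e-03
J = 3.605e-08 kg/(m^2*s)


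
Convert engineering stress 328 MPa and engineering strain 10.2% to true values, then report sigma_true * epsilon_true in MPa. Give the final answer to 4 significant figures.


sigma_true = sigma_eng * (1 + epsilon_eng)
sigma_true = 328 * (1 + 0.102) = 361.456 MPa
epsilon_true = ln(1 + epsilon_eng)
epsilon_true = ln(1 + 0.102) = 0.0971267
sigma_true * epsilon_true = 361.456 * 0.0971267 = 35.11 MPa


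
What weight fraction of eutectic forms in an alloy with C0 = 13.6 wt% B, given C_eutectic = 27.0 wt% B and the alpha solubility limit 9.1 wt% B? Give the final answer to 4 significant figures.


f_primary = (C_e - C0) / (C_e - C_alpha_max)
f_primary = (27.0 - 13.6) / (27.0 - 9.1)
f_primary = 0.748603
f_eutectic = 1 - 0.748603 = 0.2514


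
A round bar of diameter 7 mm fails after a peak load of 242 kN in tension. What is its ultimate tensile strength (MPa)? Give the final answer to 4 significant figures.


A0 = pi*(d/2)^2 = pi*(7/2)^2 = 38.4845 mm^2
UTS = F_max / A0 = 242*1000 / 38.4845
UTS = 6288 MPa


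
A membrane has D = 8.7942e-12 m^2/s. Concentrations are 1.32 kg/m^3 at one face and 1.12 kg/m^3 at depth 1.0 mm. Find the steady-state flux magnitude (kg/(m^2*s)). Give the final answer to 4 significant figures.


J = -D * (dC/dx) = D * (C1 - C2) / dx
J = 8.7942e-12 * (1.32 - 1.12) / 1e-03
J = 1.759e-09 kg/(m^2*s)


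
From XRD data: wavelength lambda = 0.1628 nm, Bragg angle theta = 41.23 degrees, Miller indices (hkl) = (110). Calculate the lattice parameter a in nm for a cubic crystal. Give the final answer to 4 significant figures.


d = lambda / (2*sin(theta))
d = 0.1628 / (2*sin(41.23 deg))
d = 0.123505 nm
a = d * sqrt(h^2+k^2+l^2) = 0.123505 * sqrt(2)
a = 0.1747 nm


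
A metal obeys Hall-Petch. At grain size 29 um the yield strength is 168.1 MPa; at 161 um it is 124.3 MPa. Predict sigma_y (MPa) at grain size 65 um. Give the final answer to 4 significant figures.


sigma_y = sigma0 + k / sqrt(d)
1/sqrt(d1) = 1/sqrt(2.9e-05) = 185.695;  1/sqrt(d2) = 78.811
k = (sigma1 - sigma2) / (1/sqrt(d1) - 1/sqrt(d2)) = (168.1 - 124.3) / (185.695 - 78.811) = 0.409789 MPa*m^0.5
sigma0 = sigma1 - k/sqrt(d1) = 168.1 - 0.409789*185.695 = 92.0041 MPa
sigma_y(d3) = 92.0041 + 0.409789 / sqrt(6.5e-05) = 142.8 MPa


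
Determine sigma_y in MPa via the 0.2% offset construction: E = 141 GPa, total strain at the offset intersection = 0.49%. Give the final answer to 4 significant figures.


Offset strain = 0.002
Elastic strain at yield = total_strain - offset = 4.9e-03 - 0.002 = 2.9e-03
sigma_y = E * elastic_strain = 141000 * 2.9e-03
sigma_y = 408.9 MPa


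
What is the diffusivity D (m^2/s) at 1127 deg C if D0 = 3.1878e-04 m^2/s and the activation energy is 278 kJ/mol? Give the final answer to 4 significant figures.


D = D0 * exp(-Qd / (R*T))
T = 1400.15 K
D = 3.1878e-04 * exp(-278e3 / (8.314 * 1400.15))
D = 1.355e-14 m^2/s


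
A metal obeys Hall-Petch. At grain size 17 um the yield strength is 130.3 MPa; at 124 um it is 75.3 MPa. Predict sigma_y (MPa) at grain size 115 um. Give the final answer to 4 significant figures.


sigma_y = sigma0 + k / sqrt(d)
1/sqrt(d1) = 1/sqrt(1.7e-05) = 242.536;  1/sqrt(d2) = 89.8027
k = (sigma1 - sigma2) / (1/sqrt(d1) - 1/sqrt(d2)) = (130.3 - 75.3) / (242.536 - 89.8027) = 0.360106 MPa*m^0.5
sigma0 = sigma1 - k/sqrt(d1) = 130.3 - 0.360106*242.536 = 42.9616 MPa
sigma_y(d3) = 42.9616 + 0.360106 / sqrt(1.15e-04) = 76.54 MPa


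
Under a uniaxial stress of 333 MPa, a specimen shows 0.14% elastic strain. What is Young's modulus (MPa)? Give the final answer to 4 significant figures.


E = sigma / epsilon
epsilon = 0.14% = 1.4e-03
E = 333 / 1.4e-03
E = 237900 MPa


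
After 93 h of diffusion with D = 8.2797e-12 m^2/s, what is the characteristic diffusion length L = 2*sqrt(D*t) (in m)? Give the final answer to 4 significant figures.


t = 93 hr = 334800 s
Diffusion length = 2*sqrt(D*t)
= 2*sqrt(8.2797e-12 * 334800)
= 3.33e-03 m


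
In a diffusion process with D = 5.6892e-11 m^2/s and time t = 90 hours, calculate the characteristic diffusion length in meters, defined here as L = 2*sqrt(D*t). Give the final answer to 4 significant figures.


t = 90 hr = 324000 s
Diffusion length = 2*sqrt(D*t)
= 2*sqrt(5.6892e-11 * 324000)
= 8.587e-03 m


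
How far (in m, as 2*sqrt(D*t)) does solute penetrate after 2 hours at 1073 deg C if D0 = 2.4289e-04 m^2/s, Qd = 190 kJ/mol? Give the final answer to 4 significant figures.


Step 1: D = D0 * exp(-Qd/(R*T))
T = 1346.15 K
D = 2.4289e-04 * exp(-190e3 / (8.314 * 1346.15)) = 1.02938e-11 m^2/s
Step 2: L = 2*sqrt(D*t)
t = 2 h = 7200 s
L = 2*sqrt(1.02938e-11 * 7200) = 5.445e-04 m


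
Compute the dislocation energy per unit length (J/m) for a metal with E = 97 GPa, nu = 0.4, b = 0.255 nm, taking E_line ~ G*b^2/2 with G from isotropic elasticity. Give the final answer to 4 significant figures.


Step 1: G = E / (2*(1+nu))
G = 97 / (2*(1+0.4)) = 34.6429 GPa = 3.46429e+10 Pa
Step 2: E_line = G*b^2/2
b = 0.255 nm = 2.55e-10 m
E_line = 0.5 * 3.46429e+10 * (2.55e-10)^2 = 1.126e-09 J/m


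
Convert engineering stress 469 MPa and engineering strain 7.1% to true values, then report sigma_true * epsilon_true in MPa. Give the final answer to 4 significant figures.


sigma_true = sigma_eng * (1 + epsilon_eng)
sigma_true = 469 * (1 + 0.071) = 502.299 MPa
epsilon_true = ln(1 + epsilon_eng)
epsilon_true = ln(1 + 0.071) = 0.0685928
sigma_true * epsilon_true = 502.299 * 0.0685928 = 34.45 MPa


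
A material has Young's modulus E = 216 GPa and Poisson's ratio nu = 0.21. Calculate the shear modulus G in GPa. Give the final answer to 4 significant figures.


G = E / (2*(1+nu))
G = 216 / (2*(1+0.21))
G = 89.26 GPa


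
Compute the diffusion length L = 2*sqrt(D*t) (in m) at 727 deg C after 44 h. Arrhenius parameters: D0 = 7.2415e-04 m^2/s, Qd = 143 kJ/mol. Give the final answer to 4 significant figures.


Step 1: D = D0 * exp(-Qd/(R*T))
T = 1000.15 K
D = 7.2415e-04 * exp(-143e3 / (8.314 * 1000.15)) = 2.46108e-11 m^2/s
Step 2: L = 2*sqrt(D*t)
t = 44 h = 158400 s
L = 2*sqrt(2.46108e-11 * 158400) = 3.949e-03 m


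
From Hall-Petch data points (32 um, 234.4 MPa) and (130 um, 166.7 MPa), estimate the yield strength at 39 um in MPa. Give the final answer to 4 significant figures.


sigma_y = sigma0 + k / sqrt(d)
1/sqrt(d1) = 1/sqrt(3.2e-05) = 176.777;  1/sqrt(d2) = 87.7058
k = (sigma1 - sigma2) / (1/sqrt(d1) - 1/sqrt(d2)) = (234.4 - 166.7) / (176.777 - 87.7058) = 0.760069 MPa*m^0.5
sigma0 = sigma1 - k/sqrt(d1) = 234.4 - 0.760069*176.777 = 100.038 MPa
sigma_y(d3) = 100.038 + 0.760069 / sqrt(3.9e-05) = 221.7 MPa


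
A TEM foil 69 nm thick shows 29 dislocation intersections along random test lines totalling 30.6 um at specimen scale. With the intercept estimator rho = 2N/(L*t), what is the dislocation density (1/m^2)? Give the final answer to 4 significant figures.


rho = 2N / (L * t)
L = 30.6 um = 3.06e-05 m, t = 69 nm = 6.9e-08 m
rho = 2 * 29 / (3.06e-05 * 6.9e-08)
rho = 2.747e+13 1/m^2


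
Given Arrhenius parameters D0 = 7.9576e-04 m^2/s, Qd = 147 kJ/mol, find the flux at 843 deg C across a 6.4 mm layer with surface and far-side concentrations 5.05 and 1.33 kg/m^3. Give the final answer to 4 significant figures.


Step 1: D = D0 * exp(-Qd/(R*T))
T = 843 + 273.15 = 1116.15 K
D = 7.9576e-04 * exp(-147e3 / (8.314 * 1116.15)) = 1.04976e-10 m^2/s
Step 2: J = D * (C1 - C2) / dx
J = 1.04976e-10 * (5.05 - 1.33) / 6.4e-03
J = 6.102e-08 kg/(m^2*s)


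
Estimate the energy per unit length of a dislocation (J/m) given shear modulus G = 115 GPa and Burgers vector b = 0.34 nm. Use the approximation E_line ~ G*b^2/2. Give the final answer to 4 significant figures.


E = G*b^2/2
b = 0.34 nm = 3.4e-10 m
G = 115 GPa = 1.15e+11 Pa
E = 0.5 * 1.15e+11 * (3.4e-10)^2
E = 6.647e-09 J/m


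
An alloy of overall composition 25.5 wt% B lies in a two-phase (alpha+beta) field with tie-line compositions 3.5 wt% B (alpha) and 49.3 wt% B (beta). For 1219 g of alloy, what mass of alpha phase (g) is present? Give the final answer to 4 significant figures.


f_alpha = (C_beta - C0) / (C_beta - C_alpha)
f_alpha = (49.3 - 25.5) / (49.3 - 3.5) = 0.519651
m_alpha = f_alpha * m_total = 0.519651 * 1219 = 633.5 g


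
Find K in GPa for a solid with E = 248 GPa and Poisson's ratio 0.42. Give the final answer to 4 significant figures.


K = E / (3*(1-2*nu))
K = 248 / (3*(1-2*0.42))
K = 516.7 GPa


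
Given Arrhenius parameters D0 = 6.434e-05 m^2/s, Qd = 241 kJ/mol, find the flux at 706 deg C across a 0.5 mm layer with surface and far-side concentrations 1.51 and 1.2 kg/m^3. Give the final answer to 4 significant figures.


Step 1: D = D0 * exp(-Qd/(R*T))
T = 706 + 273.15 = 979.15 K
D = 6.434e-05 * exp(-241e3 / (8.314 * 979.15)) = 8.94145e-18 m^2/s
Step 2: J = D * (C1 - C2) / dx
J = 8.94145e-18 * (1.51 - 1.2) / 5e-04
J = 5.544e-15 kg/(m^2*s)


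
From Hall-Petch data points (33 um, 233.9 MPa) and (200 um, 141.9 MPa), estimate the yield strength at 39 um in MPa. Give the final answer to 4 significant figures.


sigma_y = sigma0 + k / sqrt(d)
1/sqrt(d1) = 1/sqrt(3.3e-05) = 174.078;  1/sqrt(d2) = 70.7107
k = (sigma1 - sigma2) / (1/sqrt(d1) - 1/sqrt(d2)) = (233.9 - 141.9) / (174.078 - 70.7107) = 0.890033 MPa*m^0.5
sigma0 = sigma1 - k/sqrt(d1) = 233.9 - 0.890033*174.078 = 78.9652 MPa
sigma_y(d3) = 78.9652 + 0.890033 / sqrt(3.9e-05) = 221.5 MPa


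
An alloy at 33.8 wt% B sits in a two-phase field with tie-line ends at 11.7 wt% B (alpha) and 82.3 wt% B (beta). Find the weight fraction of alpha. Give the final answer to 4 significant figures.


f_alpha = (C_beta - C0) / (C_beta - C_alpha)
f_alpha = (82.3 - 33.8) / (82.3 - 11.7)
f_alpha = 0.687


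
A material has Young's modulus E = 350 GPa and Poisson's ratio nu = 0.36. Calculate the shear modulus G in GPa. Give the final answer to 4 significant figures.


G = E / (2*(1+nu))
G = 350 / (2*(1+0.36))
G = 128.7 GPa


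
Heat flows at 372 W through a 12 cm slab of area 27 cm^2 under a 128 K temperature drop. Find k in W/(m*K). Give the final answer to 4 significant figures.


k = Q*L / (A*dT)
L = 0.12 m, A = 2.7e-03 m^2
k = 372 * 0.12 / (2.7e-03 * 128)
k = 129.2 W/(m*K)


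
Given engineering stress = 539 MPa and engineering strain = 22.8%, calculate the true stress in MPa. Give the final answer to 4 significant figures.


sigma_true = sigma_eng * (1 + epsilon_eng)
sigma_true = 539 * (1 + 0.228)
sigma_true = 661.9 MPa


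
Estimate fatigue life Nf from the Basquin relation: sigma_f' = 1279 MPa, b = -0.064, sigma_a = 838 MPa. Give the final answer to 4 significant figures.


sigma_a = sigma_f' * (2*Nf)^b
2*Nf = (sigma_a / sigma_f')^(1/b)
2*Nf = (838 / 1279)^(1/-0.064)
2*Nf = 739.885
Nf = 369.9 cycles


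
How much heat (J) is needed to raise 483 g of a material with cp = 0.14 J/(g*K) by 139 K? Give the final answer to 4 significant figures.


Q = m * cp * dT
Q = 483 * 0.14 * 139
Q = 9399 J


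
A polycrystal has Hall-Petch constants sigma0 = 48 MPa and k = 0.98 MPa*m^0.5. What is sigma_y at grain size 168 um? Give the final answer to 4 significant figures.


sigma_y = sigma0 + k / sqrt(d)
d = 168 um = 1.68e-04 m
sigma_y = 48 + 0.98 / sqrt(1.68e-04)
sigma_y = 123.6 MPa


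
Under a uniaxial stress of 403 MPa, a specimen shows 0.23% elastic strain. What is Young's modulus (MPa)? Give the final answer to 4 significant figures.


E = sigma / epsilon
epsilon = 0.23% = 2.3e-03
E = 403 / 2.3e-03
E = 175200 MPa


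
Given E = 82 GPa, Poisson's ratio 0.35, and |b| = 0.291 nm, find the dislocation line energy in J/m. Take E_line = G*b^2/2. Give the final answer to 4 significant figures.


Step 1: G = E / (2*(1+nu))
G = 82 / (2*(1+0.35)) = 30.3704 GPa = 3.03704e+10 Pa
Step 2: E_line = G*b^2/2
b = 0.291 nm = 2.91e-10 m
E_line = 0.5 * 3.03704e+10 * (2.91e-10)^2 = 1.286e-09 J/m


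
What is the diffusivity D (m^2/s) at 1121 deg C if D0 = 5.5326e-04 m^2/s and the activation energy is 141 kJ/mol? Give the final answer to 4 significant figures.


D = D0 * exp(-Qd / (R*T))
T = 1394.15 K
D = 5.5326e-04 * exp(-141e3 / (8.314 * 1394.15))
D = 2.883e-09 m^2/s


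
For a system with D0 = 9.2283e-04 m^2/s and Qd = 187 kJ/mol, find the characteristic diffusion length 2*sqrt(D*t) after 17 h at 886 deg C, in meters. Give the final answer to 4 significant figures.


Step 1: D = D0 * exp(-Qd/(R*T))
T = 1159.15 K
D = 9.2283e-04 * exp(-187e3 / (8.314 * 1159.15)) = 3.4519e-12 m^2/s
Step 2: L = 2*sqrt(D*t)
t = 17 h = 61200 s
L = 2*sqrt(3.4519e-12 * 61200) = 9.193e-04 m


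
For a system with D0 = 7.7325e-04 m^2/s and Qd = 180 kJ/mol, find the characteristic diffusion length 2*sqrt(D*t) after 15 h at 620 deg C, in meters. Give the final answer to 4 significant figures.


Step 1: D = D0 * exp(-Qd/(R*T))
T = 893.15 K
D = 7.7325e-04 * exp(-180e3 / (8.314 * 893.15)) = 2.29556e-14 m^2/s
Step 2: L = 2*sqrt(D*t)
t = 15 h = 54000 s
L = 2*sqrt(2.29556e-14 * 54000) = 7.042e-05 m


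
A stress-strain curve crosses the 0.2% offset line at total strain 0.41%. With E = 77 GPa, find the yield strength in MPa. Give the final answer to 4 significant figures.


Offset strain = 0.002
Elastic strain at yield = total_strain - offset = 4.1e-03 - 0.002 = 2.1e-03
sigma_y = E * elastic_strain = 77000 * 2.1e-03
sigma_y = 161.7 MPa


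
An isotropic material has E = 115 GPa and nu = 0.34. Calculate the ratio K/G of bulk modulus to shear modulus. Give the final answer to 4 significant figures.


G = E / (2*(1+nu))
G = 115 / (2*(1+0.34)) = 42.9104 GPa
K = E / (3*(1-2*nu))
K = 115 / (3*(1-2*0.34)) = 119.792 GPa
K/G = 119.792 / 42.9104 = 2.792


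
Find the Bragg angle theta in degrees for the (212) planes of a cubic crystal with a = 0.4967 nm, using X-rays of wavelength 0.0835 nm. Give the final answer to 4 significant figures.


d = a / sqrt(h^2+k^2+l^2)
d = 0.4967 / sqrt(9) = 0.165567 nm
lambda = 2*d*sin(theta)  =>  sin(theta) = lambda / (2*d)
sin(theta) = 0.0835 / (2 * 0.165567) = 0.252164
theta = 14.61 deg


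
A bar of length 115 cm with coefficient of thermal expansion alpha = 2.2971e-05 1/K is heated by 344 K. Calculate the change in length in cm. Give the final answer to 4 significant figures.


dL = L0 * alpha * dT
dL = 115 * 2.2971e-05 * 344
dL = 0.9087 cm


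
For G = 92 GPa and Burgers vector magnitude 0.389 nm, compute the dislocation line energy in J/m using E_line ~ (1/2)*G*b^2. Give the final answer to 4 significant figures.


E = G*b^2/2
b = 0.389 nm = 3.89e-10 m
G = 92 GPa = 9.2e+10 Pa
E = 0.5 * 9.2e+10 * (3.89e-10)^2
E = 6.961e-09 J/m


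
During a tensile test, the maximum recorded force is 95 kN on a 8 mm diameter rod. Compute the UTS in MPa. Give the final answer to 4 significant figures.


A0 = pi*(d/2)^2 = pi*(8/2)^2 = 50.2655 mm^2
UTS = F_max / A0 = 95*1000 / 50.2655
UTS = 1890 MPa


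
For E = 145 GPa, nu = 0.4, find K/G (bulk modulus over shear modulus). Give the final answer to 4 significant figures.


G = E / (2*(1+nu))
G = 145 / (2*(1+0.4)) = 51.7857 GPa
K = E / (3*(1-2*nu))
K = 145 / (3*(1-2*0.4)) = 241.667 GPa
K/G = 241.667 / 51.7857 = 4.667


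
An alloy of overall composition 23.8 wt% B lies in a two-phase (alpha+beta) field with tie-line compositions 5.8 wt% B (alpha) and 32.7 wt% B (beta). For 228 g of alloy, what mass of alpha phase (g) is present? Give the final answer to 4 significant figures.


f_alpha = (C_beta - C0) / (C_beta - C_alpha)
f_alpha = (32.7 - 23.8) / (32.7 - 5.8) = 0.330855
m_alpha = f_alpha * m_total = 0.330855 * 228 = 75.43 g


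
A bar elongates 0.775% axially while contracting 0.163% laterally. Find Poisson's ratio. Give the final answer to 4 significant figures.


nu = -epsilon_lat / epsilon_axial
Lateral strain is contraction (negative), so using magnitudes:
nu = 0.163 / 0.775
nu = 0.2103


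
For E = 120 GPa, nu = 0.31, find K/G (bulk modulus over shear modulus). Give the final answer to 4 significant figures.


G = E / (2*(1+nu))
G = 120 / (2*(1+0.31)) = 45.8015 GPa
K = E / (3*(1-2*nu))
K = 120 / (3*(1-2*0.31)) = 105.263 GPa
K/G = 105.263 / 45.8015 = 2.298


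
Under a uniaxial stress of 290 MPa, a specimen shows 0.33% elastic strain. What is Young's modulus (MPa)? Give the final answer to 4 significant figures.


E = sigma / epsilon
epsilon = 0.33% = 3.3e-03
E = 290 / 3.3e-03
E = 87880 MPa


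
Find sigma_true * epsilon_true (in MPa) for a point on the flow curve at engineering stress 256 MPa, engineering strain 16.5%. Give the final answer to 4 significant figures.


sigma_true = sigma_eng * (1 + epsilon_eng)
sigma_true = 256 * (1 + 0.165) = 298.24 MPa
epsilon_true = ln(1 + epsilon_eng)
epsilon_true = ln(1 + 0.165) = 0.152721
sigma_true * epsilon_true = 298.24 * 0.152721 = 45.55 MPa


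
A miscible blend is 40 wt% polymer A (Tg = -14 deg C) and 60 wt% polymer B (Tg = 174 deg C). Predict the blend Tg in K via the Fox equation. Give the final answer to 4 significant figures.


1/Tg = w1/Tg1 + w2/Tg2 (in Kelvin)
Tg1 = 259.15 K, Tg2 = 447.15 K
1/Tg = 0.4/259.15 + 0.6/447.15
Tg = 346.6 K


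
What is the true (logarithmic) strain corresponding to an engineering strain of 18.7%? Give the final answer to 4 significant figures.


epsilon_true = ln(1 + epsilon_eng)
epsilon_true = ln(1 + 0.187)
epsilon_true = 0.1714


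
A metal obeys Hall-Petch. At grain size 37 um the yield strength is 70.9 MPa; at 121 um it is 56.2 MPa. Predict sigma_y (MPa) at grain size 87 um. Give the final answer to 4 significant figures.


sigma_y = sigma0 + k / sqrt(d)
1/sqrt(d1) = 1/sqrt(3.7e-05) = 164.399;  1/sqrt(d2) = 90.9091
k = (sigma1 - sigma2) / (1/sqrt(d1) - 1/sqrt(d2)) = (70.9 - 56.2) / (164.399 - 90.9091) = 0.200027 MPa*m^0.5
sigma0 = sigma1 - k/sqrt(d1) = 70.9 - 0.200027*164.399 = 38.0157 MPa
sigma_y(d3) = 38.0157 + 0.200027 / sqrt(8.7e-05) = 59.46 MPa


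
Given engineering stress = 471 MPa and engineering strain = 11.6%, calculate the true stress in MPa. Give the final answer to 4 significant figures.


sigma_true = sigma_eng * (1 + epsilon_eng)
sigma_true = 471 * (1 + 0.116)
sigma_true = 525.6 MPa


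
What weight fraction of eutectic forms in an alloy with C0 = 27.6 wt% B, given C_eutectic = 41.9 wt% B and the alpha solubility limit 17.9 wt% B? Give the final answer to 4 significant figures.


f_primary = (C_e - C0) / (C_e - C_alpha_max)
f_primary = (41.9 - 27.6) / (41.9 - 17.9)
f_primary = 0.595833
f_eutectic = 1 - 0.595833 = 0.4042


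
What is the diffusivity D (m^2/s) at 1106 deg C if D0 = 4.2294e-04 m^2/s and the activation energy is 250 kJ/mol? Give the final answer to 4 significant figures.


D = D0 * exp(-Qd / (R*T))
T = 1379.15 K
D = 4.2294e-04 * exp(-250e3 / (8.314 * 1379.15))
D = 1.437e-13 m^2/s


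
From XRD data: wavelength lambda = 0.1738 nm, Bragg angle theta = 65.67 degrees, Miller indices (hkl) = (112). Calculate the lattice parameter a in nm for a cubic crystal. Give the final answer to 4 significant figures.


d = lambda / (2*sin(theta))
d = 0.1738 / (2*sin(65.67 deg))
d = 0.09537 nm
a = d * sqrt(h^2+k^2+l^2) = 0.09537 * sqrt(6)
a = 0.2336 nm
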